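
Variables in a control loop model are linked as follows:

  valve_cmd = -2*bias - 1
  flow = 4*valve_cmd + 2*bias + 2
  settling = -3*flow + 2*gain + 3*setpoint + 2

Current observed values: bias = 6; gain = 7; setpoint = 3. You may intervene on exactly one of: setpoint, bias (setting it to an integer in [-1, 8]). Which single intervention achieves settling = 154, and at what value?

set setpoint = 8

Intervening on setpoint: with other inputs at their observed values, settling = 3*setpoint + 130. Solving for 154 gives setpoint = 8, within [-1, 8].
Intervening on bias: settling = 18*bias + 31. Reaching 154 requires bias = 41/6, not an integer.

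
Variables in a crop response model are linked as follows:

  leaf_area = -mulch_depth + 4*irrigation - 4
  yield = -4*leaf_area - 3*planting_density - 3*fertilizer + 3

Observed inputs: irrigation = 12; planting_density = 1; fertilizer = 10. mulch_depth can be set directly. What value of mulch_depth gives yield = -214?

mulch_depth = -2

Substituting into the leaf_area equation gives leaf_area = -mulch_depth + 44.
This gives yield = 4*mulch_depth - 206.
Solve 4*mulch_depth - 206 = -214: mulch_depth = (-214 + 206) / 4 = -2.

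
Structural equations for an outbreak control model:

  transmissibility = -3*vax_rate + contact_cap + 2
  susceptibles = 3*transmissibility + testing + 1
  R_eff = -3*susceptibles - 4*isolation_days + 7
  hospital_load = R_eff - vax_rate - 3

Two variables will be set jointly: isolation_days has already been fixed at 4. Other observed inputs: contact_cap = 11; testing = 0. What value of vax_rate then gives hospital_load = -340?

With isolation_days held at 4:
Substituting into the transmissibility equation gives transmissibility = -3*vax_rate + 13.
Substituting into the susceptibles equation gives susceptibles = -9*vax_rate + 40.
R_eff becomes 27*vax_rate - 129.
Substituting into the hospital_load equation gives hospital_load = 26*vax_rate - 132.
Solve 26*vax_rate - 132 = -340: vax_rate = (-340 + 132) / 26 = -8.

vax_rate = -8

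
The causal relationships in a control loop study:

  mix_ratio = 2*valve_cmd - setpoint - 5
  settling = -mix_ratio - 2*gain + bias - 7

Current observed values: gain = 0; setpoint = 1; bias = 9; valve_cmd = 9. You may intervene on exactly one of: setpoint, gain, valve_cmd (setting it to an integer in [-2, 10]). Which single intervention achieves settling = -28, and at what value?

set gain = 9

Intervening on setpoint: settling = setpoint - 11. Reaching -28 requires setpoint = -17, outside [-2, 10].
Intervening on gain: with other inputs at their observed values, settling = -2*gain - 10. Solving for -28 gives gain = 9, within [-2, 10].
Intervening on valve_cmd: settling = -2*valve_cmd + 8. Reaching -28 requires valve_cmd = 18, outside [-2, 10].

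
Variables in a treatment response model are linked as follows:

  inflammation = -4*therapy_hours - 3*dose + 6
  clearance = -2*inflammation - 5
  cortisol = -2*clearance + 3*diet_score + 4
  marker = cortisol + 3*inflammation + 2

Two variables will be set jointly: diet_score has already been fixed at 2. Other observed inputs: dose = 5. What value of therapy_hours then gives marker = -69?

therapy_hours = 1

With diet_score held at 2:
Substituting into the inflammation equation gives inflammation = -4*therapy_hours - 9.
So clearance = 8*therapy_hours + 13.
This gives cortisol = -16*therapy_hours - 16.
This gives marker = -28*therapy_hours - 41.
Solve -28*therapy_hours - 41 = -69: therapy_hours = (-69 + 41) / -28 = 1.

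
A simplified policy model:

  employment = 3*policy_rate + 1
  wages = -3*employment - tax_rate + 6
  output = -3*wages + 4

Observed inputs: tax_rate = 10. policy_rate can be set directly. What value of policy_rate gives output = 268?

Substituting into the wages equation gives wages = -9*policy_rate - 7.
So output = 27*policy_rate + 25.
Solve 27*policy_rate + 25 = 268: policy_rate = (268 - 25) / 27 = 9.

policy_rate = 9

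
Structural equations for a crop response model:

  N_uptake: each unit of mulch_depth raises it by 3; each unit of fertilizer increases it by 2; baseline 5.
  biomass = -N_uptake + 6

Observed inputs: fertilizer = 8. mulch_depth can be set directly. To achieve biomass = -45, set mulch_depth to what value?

mulch_depth = 10

Substituting into the N_uptake equation gives N_uptake = 3*mulch_depth + 21.
Substituting into the biomass equation gives biomass = -3*mulch_depth - 15.
Solve -3*mulch_depth - 15 = -45: mulch_depth = (-45 + 15) / -3 = 10.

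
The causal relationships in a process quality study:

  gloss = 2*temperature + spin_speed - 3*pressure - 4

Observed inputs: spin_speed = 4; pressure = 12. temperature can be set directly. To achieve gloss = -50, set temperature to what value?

Substituting into the gloss equation gives gloss = 2*temperature - 36.
Solve 2*temperature - 36 = -50: temperature = (-50 + 36) / 2 = -7.

temperature = -7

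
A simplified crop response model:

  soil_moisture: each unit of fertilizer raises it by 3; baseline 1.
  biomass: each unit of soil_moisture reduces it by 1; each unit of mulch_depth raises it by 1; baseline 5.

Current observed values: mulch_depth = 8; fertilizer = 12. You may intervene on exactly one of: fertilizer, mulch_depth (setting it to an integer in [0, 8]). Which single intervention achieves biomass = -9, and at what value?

set fertilizer = 7

Intervening on fertilizer: with other inputs at their observed values, biomass = -3*fertilizer + 12. Solving for -9 gives fertilizer = 7, within [0, 8].
Intervening on mulch_depth: biomass = mulch_depth - 32. Reaching -9 requires mulch_depth = 23, outside [0, 8].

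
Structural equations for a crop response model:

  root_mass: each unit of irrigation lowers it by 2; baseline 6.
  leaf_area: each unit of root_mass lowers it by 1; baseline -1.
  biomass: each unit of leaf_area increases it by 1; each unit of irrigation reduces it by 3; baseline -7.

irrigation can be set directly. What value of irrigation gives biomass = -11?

Substituting into the leaf_area equation gives leaf_area = 2*irrigation - 7.
Substituting into the biomass equation gives biomass = -irrigation - 14.
Solve -irrigation - 14 = -11: irrigation = (-11 + 14) / -1 = -3.

irrigation = -3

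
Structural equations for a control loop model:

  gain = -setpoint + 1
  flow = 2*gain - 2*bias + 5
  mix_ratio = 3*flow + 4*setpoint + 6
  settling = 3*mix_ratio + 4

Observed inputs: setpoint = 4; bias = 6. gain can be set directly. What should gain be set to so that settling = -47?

gain = -3

Intervening on gain fixes its value directly, overriding its dependence on setpoint.
Substituting into the flow equation gives flow = 2*gain - 7.
mix_ratio becomes 6*gain + 1.
settling becomes 18*gain + 7.
Solve 18*gain + 7 = -47: gain = (-47 - 7) / 18 = -3.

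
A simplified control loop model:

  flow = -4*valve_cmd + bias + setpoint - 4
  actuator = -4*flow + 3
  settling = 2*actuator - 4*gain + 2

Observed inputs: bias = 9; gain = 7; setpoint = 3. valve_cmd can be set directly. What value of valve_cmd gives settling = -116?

Substituting into the flow equation gives flow = -4*valve_cmd + 8.
So actuator = 16*valve_cmd - 29.
settling becomes 32*valve_cmd - 84.
Solve 32*valve_cmd - 84 = -116: valve_cmd = (-116 + 84) / 32 = -1.

valve_cmd = -1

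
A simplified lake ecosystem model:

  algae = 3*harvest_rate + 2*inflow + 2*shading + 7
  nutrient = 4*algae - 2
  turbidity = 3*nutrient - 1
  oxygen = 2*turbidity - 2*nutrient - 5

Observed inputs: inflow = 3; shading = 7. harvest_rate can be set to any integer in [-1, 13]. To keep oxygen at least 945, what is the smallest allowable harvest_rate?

harvest_rate = 11

Substituting into the algae equation gives algae = 3*harvest_rate + 27.
This gives nutrient = 12*harvest_rate + 106.
Substituting into the turbidity equation gives turbidity = 36*harvest_rate + 317.
So oxygen = 48*harvest_rate + 417.
Require 48*harvest_rate + 417 ≥ 945, so harvest_rate ≥ 11.
The smallest integer in [-1, 13] satisfying this is 11.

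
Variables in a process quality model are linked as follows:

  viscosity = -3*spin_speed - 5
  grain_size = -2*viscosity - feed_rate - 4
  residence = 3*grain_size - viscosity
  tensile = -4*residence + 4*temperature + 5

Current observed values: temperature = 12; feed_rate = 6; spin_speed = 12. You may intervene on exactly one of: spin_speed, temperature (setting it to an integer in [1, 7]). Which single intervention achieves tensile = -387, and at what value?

set spin_speed = 5

Intervening on spin_speed: with other inputs at their observed values, tensile = -84*spin_speed + 33. Solving for -387 gives spin_speed = 5, within [1, 7].
Intervening on temperature: tensile = 4*temperature - 1023. Reaching -387 requires temperature = 159, outside [1, 7].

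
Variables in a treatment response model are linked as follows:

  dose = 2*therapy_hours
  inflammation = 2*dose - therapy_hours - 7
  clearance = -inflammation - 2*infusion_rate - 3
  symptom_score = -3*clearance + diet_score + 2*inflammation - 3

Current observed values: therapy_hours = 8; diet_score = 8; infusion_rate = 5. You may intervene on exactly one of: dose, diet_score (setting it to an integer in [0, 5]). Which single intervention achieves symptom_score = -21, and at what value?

set dose = 1

Intervening on dose: with other inputs at their observed values, symptom_score = 10*dose - 31. Solving for -21 gives dose = 1, within [0, 5].
Intervening on diet_score: symptom_score = diet_score + 121. Reaching -21 requires diet_score = -142, outside [0, 5].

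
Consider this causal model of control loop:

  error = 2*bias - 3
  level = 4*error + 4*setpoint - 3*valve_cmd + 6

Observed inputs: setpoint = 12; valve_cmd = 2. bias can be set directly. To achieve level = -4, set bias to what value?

bias = -5

Substituting into the level equation gives level = 8*bias + 36.
Solve 8*bias + 36 = -4: bias = (-4 - 36) / 8 = -5.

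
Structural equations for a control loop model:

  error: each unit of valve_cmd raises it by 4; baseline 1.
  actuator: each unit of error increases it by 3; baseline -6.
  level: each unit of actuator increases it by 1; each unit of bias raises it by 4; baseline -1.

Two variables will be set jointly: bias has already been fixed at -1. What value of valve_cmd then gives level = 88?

With bias held at -1:
Substituting into the actuator equation gives actuator = 12*valve_cmd - 3.
This gives level = 12*valve_cmd - 8.
Solve 12*valve_cmd - 8 = 88: valve_cmd = (88 + 8) / 12 = 8.

valve_cmd = 8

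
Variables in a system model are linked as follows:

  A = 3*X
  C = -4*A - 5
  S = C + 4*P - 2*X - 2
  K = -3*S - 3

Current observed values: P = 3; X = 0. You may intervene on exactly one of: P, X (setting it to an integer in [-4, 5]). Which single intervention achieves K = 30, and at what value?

Intervening on P: with other inputs at their observed values, K = -12*P + 18. Solving for 30 gives P = -1, within [-4, 5].
Intervening on X: K = 42*X - 18. Reaching 30 requires X = 8/7, not an integer.

set P = -1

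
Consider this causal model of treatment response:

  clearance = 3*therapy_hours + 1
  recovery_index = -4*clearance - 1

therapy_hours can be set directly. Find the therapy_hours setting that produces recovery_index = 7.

Substituting into the recovery_index equation gives recovery_index = -12*therapy_hours - 5.
Solve -12*therapy_hours - 5 = 7: therapy_hours = (7 + 5) / -12 = -1.

therapy_hours = -1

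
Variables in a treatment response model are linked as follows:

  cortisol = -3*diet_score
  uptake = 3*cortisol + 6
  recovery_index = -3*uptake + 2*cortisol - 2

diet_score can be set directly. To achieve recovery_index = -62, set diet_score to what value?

Substituting into the uptake equation gives uptake = -9*diet_score + 6.
So recovery_index = 21*diet_score - 20.
Solve 21*diet_score - 20 = -62: diet_score = (-62 + 20) / 21 = -2.

diet_score = -2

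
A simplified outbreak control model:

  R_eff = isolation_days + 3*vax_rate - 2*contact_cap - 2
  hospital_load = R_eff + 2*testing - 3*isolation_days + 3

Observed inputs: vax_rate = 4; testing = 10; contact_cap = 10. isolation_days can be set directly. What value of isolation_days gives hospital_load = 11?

Substituting into the R_eff equation gives R_eff = isolation_days - 10.
Substituting into the hospital_load equation gives hospital_load = -2*isolation_days + 13.
Solve -2*isolation_days + 13 = 11: isolation_days = (11 - 13) / -2 = 1.

isolation_days = 1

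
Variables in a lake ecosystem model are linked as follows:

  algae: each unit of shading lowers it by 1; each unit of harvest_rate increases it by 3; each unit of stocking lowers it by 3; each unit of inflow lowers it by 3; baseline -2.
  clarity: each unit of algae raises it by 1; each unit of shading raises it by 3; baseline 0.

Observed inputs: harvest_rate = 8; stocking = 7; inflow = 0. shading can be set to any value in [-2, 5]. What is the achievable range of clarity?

-3 to 11

Substituting into the algae equation gives algae = -shading + 1.
Substituting into the clarity equation gives clarity = 2*shading + 1.
Linear in shading, so extremes are at the endpoints: shading = -2 gives clarity = -3; shading = 5 gives clarity = 11.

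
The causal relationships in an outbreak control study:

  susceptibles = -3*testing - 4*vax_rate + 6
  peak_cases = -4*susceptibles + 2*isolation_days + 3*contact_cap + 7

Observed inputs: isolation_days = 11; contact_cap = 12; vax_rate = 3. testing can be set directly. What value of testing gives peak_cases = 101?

Substituting into the susceptibles equation gives susceptibles = -3*testing - 6.
Substituting into the peak_cases equation gives peak_cases = 12*testing + 89.
Solve 12*testing + 89 = 101: testing = (101 - 89) / 12 = 1.

testing = 1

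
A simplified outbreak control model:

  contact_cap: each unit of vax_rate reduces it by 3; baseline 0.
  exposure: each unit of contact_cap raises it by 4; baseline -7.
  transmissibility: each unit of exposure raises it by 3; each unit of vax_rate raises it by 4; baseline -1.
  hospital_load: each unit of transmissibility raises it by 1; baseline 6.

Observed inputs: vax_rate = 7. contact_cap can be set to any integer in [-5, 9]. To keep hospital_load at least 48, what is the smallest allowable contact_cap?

Intervening on contact_cap fixes its value directly, overriding its dependence on vax_rate.
Substituting into the transmissibility equation gives transmissibility = 12*contact_cap + 6.
Substituting into the hospital_load equation gives hospital_load = 12*contact_cap + 12.
Require 12*contact_cap + 12 ≥ 48, so contact_cap ≥ 3.
The smallest integer in [-5, 9] satisfying this is 3.

contact_cap = 3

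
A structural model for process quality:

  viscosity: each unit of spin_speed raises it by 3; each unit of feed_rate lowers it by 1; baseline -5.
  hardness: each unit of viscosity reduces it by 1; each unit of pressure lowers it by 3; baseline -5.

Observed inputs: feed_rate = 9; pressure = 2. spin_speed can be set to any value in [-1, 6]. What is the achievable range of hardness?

Substituting into the viscosity equation gives viscosity = 3*spin_speed - 14.
Substituting into the hardness equation gives hardness = -3*spin_speed + 3.
Linear in spin_speed, so extremes are at the endpoints: spin_speed = -1 gives hardness = 6; spin_speed = 6 gives hardness = -15.

-15 to 6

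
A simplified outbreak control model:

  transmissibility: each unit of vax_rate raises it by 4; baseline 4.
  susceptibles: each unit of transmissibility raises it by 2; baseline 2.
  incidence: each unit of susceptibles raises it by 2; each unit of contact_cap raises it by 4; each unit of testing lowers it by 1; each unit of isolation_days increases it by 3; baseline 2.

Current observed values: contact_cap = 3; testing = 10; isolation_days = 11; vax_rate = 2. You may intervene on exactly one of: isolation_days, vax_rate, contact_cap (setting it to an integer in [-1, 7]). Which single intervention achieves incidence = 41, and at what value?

Intervening on isolation_days: incidence = 3*isolation_days + 56. Reaching 41 requires isolation_days = -5, outside [-1, 7].
Intervening on vax_rate: with other inputs at their observed values, incidence = 16*vax_rate + 57. Solving for 41 gives vax_rate = -1, within [-1, 7].
Intervening on contact_cap: incidence = 4*contact_cap + 77. Reaching 41 requires contact_cap = -9, outside [-1, 7].

set vax_rate = -1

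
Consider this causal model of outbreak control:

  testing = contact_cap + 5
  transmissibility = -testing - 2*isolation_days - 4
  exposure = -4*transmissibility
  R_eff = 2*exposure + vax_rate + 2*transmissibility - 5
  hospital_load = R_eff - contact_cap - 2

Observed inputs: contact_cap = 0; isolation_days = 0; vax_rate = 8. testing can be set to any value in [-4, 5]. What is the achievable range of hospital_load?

1 to 55

Intervening on testing fixes its value directly, overriding its dependence on contact_cap.
Substituting into the transmissibility equation gives transmissibility = -testing - 4.
Substituting into the exposure equation gives exposure = 4*testing + 16.
So R_eff = 6*testing + 27.
So hospital_load = 6*testing + 25.
Linear in testing, so extremes are at the endpoints: testing = -4 gives hospital_load = 1; testing = 5 gives hospital_load = 55.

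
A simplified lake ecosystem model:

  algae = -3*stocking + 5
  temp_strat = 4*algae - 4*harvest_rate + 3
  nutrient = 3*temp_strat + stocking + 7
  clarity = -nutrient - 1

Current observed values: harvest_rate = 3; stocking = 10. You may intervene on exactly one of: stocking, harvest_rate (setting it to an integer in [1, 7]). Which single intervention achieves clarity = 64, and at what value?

set stocking = 3

Intervening on stocking: with other inputs at their observed values, clarity = 35*stocking - 41. Solving for 64 gives stocking = 3, within [1, 7].
Intervening on harvest_rate: clarity = 12*harvest_rate + 273. Reaching 64 requires harvest_rate = -209/12, not an integer.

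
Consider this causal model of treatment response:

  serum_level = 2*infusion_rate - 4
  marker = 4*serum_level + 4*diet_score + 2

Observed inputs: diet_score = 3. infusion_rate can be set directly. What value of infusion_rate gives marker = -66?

infusion_rate = -8

Substituting into the marker equation gives marker = 8*infusion_rate - 2.
Solve 8*infusion_rate - 2 = -66: infusion_rate = (-66 + 2) / 8 = -8.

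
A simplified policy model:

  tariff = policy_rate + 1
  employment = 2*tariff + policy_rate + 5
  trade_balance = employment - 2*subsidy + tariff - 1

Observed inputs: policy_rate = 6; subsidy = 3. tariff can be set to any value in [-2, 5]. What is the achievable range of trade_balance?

Intervening on tariff fixes its value directly, overriding its dependence on policy_rate.
Substituting into the employment equation gives employment = 2*tariff + 11.
This gives trade_balance = 3*tariff + 4.
Linear in tariff, so extremes are at the endpoints: tariff = -2 gives trade_balance = -2; tariff = 5 gives trade_balance = 19.

-2 to 19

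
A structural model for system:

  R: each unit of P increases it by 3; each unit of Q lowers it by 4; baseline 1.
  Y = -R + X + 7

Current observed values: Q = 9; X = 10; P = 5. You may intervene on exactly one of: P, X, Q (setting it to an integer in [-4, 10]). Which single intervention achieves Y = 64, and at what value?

Intervening on P: with other inputs at their observed values, Y = -3*P + 52. Solving for 64 gives P = -4, within [-4, 10].
Intervening on X: Y = X + 27. Reaching 64 requires X = 37, outside [-4, 10].
Intervening on Q: Y = 4*Q + 1. Reaching 64 requires Q = 63/4, not an integer.

set P = -4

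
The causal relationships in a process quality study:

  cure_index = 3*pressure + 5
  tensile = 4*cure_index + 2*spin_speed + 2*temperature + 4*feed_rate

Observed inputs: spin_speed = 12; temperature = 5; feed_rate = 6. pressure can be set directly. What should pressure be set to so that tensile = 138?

Substituting into the tensile equation gives tensile = 12*pressure + 78.
Solve 12*pressure + 78 = 138: pressure = (138 - 78) / 12 = 5.

pressure = 5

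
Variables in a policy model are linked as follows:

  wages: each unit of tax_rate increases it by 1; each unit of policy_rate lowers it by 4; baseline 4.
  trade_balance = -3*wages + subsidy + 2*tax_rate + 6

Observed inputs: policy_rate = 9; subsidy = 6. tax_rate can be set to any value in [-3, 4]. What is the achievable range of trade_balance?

104 to 111

Substituting into the wages equation gives wages = tax_rate - 32.
This gives trade_balance = -tax_rate + 108.
Linear in tax_rate, so extremes are at the endpoints: tax_rate = -3 gives trade_balance = 111; tax_rate = 4 gives trade_balance = 104.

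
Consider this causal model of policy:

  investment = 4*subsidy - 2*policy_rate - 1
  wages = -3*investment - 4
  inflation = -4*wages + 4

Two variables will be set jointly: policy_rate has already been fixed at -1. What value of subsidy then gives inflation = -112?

subsidy = -3

With policy_rate held at -1:
Substituting into the investment equation gives investment = 4*subsidy + 1.
Substituting into the wages equation gives wages = -12*subsidy - 7.
Substituting into the inflation equation gives inflation = 48*subsidy + 32.
Solve 48*subsidy + 32 = -112: subsidy = (-112 - 32) / 48 = -3.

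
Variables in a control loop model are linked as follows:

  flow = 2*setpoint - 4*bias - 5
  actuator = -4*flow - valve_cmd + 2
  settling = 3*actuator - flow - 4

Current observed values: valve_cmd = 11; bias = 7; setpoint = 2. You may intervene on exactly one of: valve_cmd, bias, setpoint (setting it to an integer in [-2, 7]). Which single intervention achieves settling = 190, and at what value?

Intervening on valve_cmd: settling = -3*valve_cmd + 379. Reaching 190 requires valve_cmd = 63, outside [-2, 7].
Intervening on bias: with other inputs at their observed values, settling = 52*bias - 18. Solving for 190 gives bias = 4, within [-2, 7].
Intervening on setpoint: settling = -26*setpoint + 398. Reaching 190 requires setpoint = 8, outside [-2, 7].

set bias = 4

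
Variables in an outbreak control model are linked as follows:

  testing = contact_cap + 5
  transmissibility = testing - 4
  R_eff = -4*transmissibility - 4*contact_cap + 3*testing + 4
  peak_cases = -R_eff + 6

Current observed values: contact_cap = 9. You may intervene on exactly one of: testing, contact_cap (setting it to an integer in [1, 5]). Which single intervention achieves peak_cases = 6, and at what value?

set contact_cap = 3

Intervening on testing: peak_cases = testing + 22. Reaching 6 requires testing = -16, outside [1, 5].
Intervening on contact_cap: with other inputs at their observed values, peak_cases = 5*contact_cap - 9. Solving for 6 gives contact_cap = 3, within [1, 5].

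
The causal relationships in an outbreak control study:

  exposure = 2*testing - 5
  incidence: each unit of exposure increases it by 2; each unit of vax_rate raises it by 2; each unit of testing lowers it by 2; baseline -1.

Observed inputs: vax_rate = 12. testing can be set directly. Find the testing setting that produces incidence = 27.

testing = 7

Substituting into the incidence equation gives incidence = 2*testing + 13.
Solve 2*testing + 13 = 27: testing = (27 - 13) / 2 = 7.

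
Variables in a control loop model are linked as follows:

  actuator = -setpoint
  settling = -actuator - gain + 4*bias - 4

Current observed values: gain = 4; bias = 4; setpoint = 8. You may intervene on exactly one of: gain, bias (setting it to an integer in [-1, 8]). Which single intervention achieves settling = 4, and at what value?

set bias = 1

Intervening on gain: settling = -gain + 20. Reaching 4 requires gain = 16, outside [-1, 8].
Intervening on bias: with other inputs at their observed values, settling = 4*bias. Solving for 4 gives bias = 1, within [-1, 8].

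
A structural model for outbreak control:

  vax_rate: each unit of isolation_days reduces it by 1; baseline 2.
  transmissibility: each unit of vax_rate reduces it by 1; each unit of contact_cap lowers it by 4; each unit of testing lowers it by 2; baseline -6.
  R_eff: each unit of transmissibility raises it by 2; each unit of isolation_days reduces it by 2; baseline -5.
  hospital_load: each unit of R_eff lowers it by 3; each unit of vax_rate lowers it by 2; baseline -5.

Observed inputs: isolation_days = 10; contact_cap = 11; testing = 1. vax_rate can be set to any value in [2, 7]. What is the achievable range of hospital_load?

390 to 410

Intervening on vax_rate fixes its value directly, overriding its dependence on isolation_days.
Substituting into the transmissibility equation gives transmissibility = -vax_rate - 52.
So R_eff = -2*vax_rate - 129.
This gives hospital_load = 4*vax_rate + 382.
Linear in vax_rate, so extremes are at the endpoints: vax_rate = 2 gives hospital_load = 390; vax_rate = 7 gives hospital_load = 410.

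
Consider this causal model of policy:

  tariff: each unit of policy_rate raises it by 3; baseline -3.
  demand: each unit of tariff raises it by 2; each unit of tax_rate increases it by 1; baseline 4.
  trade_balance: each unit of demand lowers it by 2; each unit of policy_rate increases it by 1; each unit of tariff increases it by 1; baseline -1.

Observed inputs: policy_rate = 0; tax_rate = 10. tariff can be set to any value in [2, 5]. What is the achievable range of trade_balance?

-44 to -35

Intervening on tariff fixes its value directly, overriding its dependence on policy_rate.
Substituting into the demand equation gives demand = 2*tariff + 14.
Substituting into the trade_balance equation gives trade_balance = -3*tariff - 29.
Linear in tariff, so extremes are at the endpoints: tariff = 2 gives trade_balance = -35; tariff = 5 gives trade_balance = -44.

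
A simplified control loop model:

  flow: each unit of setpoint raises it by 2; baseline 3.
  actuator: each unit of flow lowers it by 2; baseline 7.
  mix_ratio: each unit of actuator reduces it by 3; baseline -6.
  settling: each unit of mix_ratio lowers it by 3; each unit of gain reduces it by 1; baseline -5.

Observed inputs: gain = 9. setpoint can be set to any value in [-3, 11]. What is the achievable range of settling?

-383 to 121

Substituting into the actuator equation gives actuator = -4*setpoint + 1.
This gives mix_ratio = 12*setpoint - 9.
So settling = -36*setpoint + 13.
Linear in setpoint, so extremes are at the endpoints: setpoint = -3 gives settling = 121; setpoint = 11 gives settling = -383.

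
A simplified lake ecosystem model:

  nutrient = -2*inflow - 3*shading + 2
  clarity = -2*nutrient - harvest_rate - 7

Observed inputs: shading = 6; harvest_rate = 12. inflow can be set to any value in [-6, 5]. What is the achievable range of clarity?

-11 to 33

Substituting into the nutrient equation gives nutrient = -2*inflow - 16.
This gives clarity = 4*inflow + 13.
Linear in inflow, so extremes are at the endpoints: inflow = -6 gives clarity = -11; inflow = 5 gives clarity = 33.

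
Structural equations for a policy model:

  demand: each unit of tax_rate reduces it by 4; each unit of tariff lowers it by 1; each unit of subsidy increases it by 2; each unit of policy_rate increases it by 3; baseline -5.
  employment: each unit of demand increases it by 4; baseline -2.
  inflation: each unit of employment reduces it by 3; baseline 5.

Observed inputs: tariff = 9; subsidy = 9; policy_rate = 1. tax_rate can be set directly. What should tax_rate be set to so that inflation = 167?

tax_rate = 5

Substituting into the demand equation gives demand = -4*tax_rate + 7.
Substituting into the employment equation gives employment = -16*tax_rate + 26.
inflation becomes 48*tax_rate - 73.
Solve 48*tax_rate - 73 = 167: tax_rate = (167 + 73) / 48 = 5.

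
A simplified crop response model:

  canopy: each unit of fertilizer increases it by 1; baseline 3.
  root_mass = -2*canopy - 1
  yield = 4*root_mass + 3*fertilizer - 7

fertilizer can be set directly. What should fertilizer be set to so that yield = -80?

Substituting into the root_mass equation gives root_mass = -2*fertilizer - 7.
Substituting into the yield equation gives yield = -5*fertilizer - 35.
Solve -5*fertilizer - 35 = -80: fertilizer = (-80 + 35) / -5 = 9.

fertilizer = 9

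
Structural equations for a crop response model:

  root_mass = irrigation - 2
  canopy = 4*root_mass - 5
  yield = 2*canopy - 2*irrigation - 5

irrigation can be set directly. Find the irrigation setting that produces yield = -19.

Substituting into the canopy equation gives canopy = 4*irrigation - 13.
yield becomes 6*irrigation - 31.
Solve 6*irrigation - 31 = -19: irrigation = (-19 + 31) / 6 = 2.

irrigation = 2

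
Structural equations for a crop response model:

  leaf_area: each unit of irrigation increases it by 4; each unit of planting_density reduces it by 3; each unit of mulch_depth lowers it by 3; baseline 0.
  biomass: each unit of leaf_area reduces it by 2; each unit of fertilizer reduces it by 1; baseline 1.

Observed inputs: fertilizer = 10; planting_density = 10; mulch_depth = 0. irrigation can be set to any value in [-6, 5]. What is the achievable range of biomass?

Substituting into the leaf_area equation gives leaf_area = 4*irrigation - 30.
biomass becomes -8*irrigation + 51.
Linear in irrigation, so extremes are at the endpoints: irrigation = -6 gives biomass = 99; irrigation = 5 gives biomass = 11.

11 to 99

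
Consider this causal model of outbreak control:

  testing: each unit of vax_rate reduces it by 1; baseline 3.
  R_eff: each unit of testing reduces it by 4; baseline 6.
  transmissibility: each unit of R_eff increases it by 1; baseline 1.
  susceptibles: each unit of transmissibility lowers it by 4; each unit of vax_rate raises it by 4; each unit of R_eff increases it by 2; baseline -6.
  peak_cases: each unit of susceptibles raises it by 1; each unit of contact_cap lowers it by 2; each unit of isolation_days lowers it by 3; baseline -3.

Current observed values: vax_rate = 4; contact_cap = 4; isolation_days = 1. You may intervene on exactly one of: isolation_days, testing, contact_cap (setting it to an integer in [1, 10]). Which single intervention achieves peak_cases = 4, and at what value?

Intervening on isolation_days: peak_cases = -3*isolation_days - 25. Reaching 4 requires isolation_days = -29/3, not an integer.
Intervening on testing: with other inputs at their observed values, peak_cases = 8*testing - 20. Solving for 4 gives testing = 3, within [1, 10].
Intervening on contact_cap: peak_cases = -2*contact_cap - 20. Reaching 4 requires contact_cap = -12, outside [1, 10].

set testing = 3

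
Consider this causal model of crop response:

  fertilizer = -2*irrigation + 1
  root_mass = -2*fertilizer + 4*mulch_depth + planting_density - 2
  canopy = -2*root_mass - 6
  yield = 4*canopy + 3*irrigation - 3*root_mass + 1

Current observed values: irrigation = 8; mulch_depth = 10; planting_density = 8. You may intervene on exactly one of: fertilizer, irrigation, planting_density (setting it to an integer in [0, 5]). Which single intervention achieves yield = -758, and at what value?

Intervening on fertilizer: yield = 22*fertilizer - 505. Reaching -758 requires fertilizer = -23/2, not an integer.
Intervening on irrigation: yield = -41*irrigation - 507. Reaching -758 requires irrigation = 251/41, not an integer.
Intervening on planting_density: with other inputs at their observed values, yield = -11*planting_density - 747. Solving for -758 gives planting_density = 1, within [0, 5].

set planting_density = 1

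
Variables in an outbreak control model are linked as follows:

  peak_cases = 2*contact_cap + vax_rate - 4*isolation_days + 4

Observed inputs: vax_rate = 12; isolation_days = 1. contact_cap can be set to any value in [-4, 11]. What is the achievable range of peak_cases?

4 to 34

Substituting into the peak_cases equation gives peak_cases = 2*contact_cap + 12.
Linear in contact_cap, so extremes are at the endpoints: contact_cap = -4 gives peak_cases = 4; contact_cap = 11 gives peak_cases = 34.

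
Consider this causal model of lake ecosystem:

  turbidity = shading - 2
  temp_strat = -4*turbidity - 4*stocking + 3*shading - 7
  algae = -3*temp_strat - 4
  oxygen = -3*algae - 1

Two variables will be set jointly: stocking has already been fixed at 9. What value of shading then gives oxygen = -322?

shading = 2

With stocking held at 9:
Substituting into the temp_strat equation gives temp_strat = -shading - 35.
Substituting into the algae equation gives algae = 3*shading + 101.
So oxygen = -9*shading - 304.
Solve -9*shading - 304 = -322: shading = (-322 + 304) / -9 = 2.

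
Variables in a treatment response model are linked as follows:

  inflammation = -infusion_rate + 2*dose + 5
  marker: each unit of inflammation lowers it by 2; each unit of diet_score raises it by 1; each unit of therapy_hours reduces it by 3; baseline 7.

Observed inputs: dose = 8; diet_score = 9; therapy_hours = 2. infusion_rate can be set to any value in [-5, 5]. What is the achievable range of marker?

Substituting into the inflammation equation gives inflammation = -infusion_rate + 21.
Substituting into the marker equation gives marker = 2*infusion_rate - 32.
Linear in infusion_rate, so extremes are at the endpoints: infusion_rate = -5 gives marker = -42; infusion_rate = 5 gives marker = -22.

-42 to -22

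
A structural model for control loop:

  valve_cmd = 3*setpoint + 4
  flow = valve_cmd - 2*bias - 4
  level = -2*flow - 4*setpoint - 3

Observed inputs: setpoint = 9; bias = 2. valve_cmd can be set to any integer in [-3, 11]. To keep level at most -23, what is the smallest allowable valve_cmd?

valve_cmd = 0

Intervening on valve_cmd fixes its value directly, overriding its dependence on setpoint.
Substituting into the flow equation gives flow = valve_cmd - 8.
This gives level = -2*valve_cmd - 23.
Require -2*valve_cmd - 23 ≤ -23, so valve_cmd ≥ 0.
The smallest integer in [-3, 11] satisfying this is 0.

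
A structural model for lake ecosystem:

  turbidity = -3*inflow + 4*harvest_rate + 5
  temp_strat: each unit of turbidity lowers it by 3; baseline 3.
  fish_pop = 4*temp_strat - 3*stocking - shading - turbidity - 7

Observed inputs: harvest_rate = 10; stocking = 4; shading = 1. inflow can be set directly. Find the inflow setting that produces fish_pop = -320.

Substituting into the turbidity equation gives turbidity = -3*inflow + 45.
So temp_strat = 9*inflow - 132.
This gives fish_pop = 39*inflow - 593.
Solve 39*inflow - 593 = -320: inflow = (-320 + 593) / 39 = 7.

inflow = 7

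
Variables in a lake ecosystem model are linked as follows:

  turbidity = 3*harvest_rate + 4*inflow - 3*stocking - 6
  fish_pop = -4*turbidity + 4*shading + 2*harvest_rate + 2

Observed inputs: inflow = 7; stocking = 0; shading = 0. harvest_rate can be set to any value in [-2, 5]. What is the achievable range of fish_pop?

Substituting into the turbidity equation gives turbidity = 3*harvest_rate + 22.
fish_pop becomes -10*harvest_rate - 86.
Linear in harvest_rate, so extremes are at the endpoints: harvest_rate = -2 gives fish_pop = -66; harvest_rate = 5 gives fish_pop = -136.

-136 to -66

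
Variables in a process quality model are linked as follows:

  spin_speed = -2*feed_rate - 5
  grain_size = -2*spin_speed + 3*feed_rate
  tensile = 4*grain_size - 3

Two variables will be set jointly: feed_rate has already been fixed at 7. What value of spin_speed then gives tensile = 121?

With feed_rate held at 7:
Intervening on spin_speed fixes its value directly, overriding its dependence on feed_rate.
Substituting into the grain_size equation gives grain_size = -2*spin_speed + 21.
Substituting into the tensile equation gives tensile = -8*spin_speed + 81.
Solve -8*spin_speed + 81 = 121: spin_speed = (121 - 81) / -8 = -5.

spin_speed = -5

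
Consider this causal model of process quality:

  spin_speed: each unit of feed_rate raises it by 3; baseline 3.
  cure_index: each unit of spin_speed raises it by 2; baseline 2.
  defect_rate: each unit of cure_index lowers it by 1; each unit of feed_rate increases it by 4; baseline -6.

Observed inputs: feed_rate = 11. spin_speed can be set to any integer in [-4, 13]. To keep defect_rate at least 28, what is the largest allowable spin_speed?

spin_speed = 4

Intervening on spin_speed fixes its value directly, overriding its dependence on feed_rate.
Substituting into the defect_rate equation gives defect_rate = -2*spin_speed + 36.
Require -2*spin_speed + 36 ≥ 28, so spin_speed ≤ 4.
The largest integer in [-4, 13] satisfying this is 4.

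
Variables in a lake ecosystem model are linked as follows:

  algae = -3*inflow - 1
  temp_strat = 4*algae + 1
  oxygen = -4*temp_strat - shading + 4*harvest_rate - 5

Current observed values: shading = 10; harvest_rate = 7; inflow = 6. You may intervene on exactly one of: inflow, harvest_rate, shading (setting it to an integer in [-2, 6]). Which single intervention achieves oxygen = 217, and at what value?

set inflow = 4

Intervening on inflow: with other inputs at their observed values, oxygen = 48*inflow + 25. Solving for 217 gives inflow = 4, within [-2, 6].
Intervening on harvest_rate: oxygen = 4*harvest_rate + 285. Reaching 217 requires harvest_rate = -17, outside [-2, 6].
Intervening on shading: oxygen = -shading + 323. Reaching 217 requires shading = 106, outside [-2, 6].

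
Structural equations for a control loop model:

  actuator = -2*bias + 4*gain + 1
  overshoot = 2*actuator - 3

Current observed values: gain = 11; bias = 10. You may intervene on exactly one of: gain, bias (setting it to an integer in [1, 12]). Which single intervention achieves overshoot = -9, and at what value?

Intervening on gain: with other inputs at their observed values, overshoot = 8*gain - 41. Solving for -9 gives gain = 4, within [1, 12].
Intervening on bias: overshoot = -4*bias + 87. Reaching -9 requires bias = 24, outside [1, 12].

set gain = 4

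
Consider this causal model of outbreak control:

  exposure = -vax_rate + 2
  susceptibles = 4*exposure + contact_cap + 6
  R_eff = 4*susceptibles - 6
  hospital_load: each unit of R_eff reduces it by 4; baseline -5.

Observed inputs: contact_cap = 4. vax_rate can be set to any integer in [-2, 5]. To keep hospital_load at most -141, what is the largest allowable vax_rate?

vax_rate = 2

Substituting into the susceptibles equation gives susceptibles = -4*vax_rate + 18.
This gives R_eff = -16*vax_rate + 66.
hospital_load becomes 64*vax_rate - 269.
Require 64*vax_rate - 269 ≤ -141, so vax_rate ≤ 2.
The largest integer in [-2, 5] satisfying this is 2.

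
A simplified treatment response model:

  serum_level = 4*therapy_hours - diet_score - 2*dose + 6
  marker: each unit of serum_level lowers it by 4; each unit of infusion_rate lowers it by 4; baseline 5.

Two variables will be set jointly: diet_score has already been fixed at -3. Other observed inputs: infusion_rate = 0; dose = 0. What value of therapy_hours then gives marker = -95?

With diet_score held at -3:
Substituting into the serum_level equation gives serum_level = 4*therapy_hours + 9.
Substituting into the marker equation gives marker = -16*therapy_hours - 31.
Solve -16*therapy_hours - 31 = -95: therapy_hours = (-95 + 31) / -16 = 4.

therapy_hours = 4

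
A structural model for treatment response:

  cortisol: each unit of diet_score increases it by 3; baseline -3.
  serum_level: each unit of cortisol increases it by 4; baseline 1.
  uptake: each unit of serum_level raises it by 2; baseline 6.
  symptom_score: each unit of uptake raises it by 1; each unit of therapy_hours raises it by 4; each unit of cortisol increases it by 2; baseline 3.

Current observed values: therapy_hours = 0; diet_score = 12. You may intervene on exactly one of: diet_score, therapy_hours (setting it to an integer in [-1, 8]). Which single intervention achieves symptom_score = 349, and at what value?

set therapy_hours = 2

Intervening on diet_score: symptom_score = 30*diet_score - 19. Reaching 349 requires diet_score = 184/15, not an integer.
Intervening on therapy_hours: with other inputs at their observed values, symptom_score = 4*therapy_hours + 341. Solving for 349 gives therapy_hours = 2, within [-1, 8].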